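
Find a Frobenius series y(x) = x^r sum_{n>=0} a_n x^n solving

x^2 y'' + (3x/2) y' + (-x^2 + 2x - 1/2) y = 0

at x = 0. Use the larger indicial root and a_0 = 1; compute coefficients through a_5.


Write in Frobenius form y'' + (p(x)/x) y' + (q(x)/x^2) y = 0:
  p(x) = 3/2,  q(x) = -x^2 + 2x - 1/2.
Indicial equation: r(r-1) + (3/2) r + (-1/2) = 0 -> roots r_1 = 1/2, r_2 = -1.
Take r = r_1 = 1/2. Let y(x) = x^r sum_{n>=0} a_n x^n with a_0 = 1.
Substitute y = x^r sum a_n x^n and match x^{r+n}. The recurrence is
  D(n) a_n + 2 a_{n-1} - 1 a_{n-2} = 0,  where D(n) = (r+n)(r+n-1) + (3/2)(r+n) + (-1/2).
  a_n = [-2 a_{n-1} + 1 a_{n-2}] / D(n).
Since the indicial polynomial factors as (r - r_1)(r - r_2), D(n) = (r_1 + n - r_1)(r_1 + n - r_2) = n(n + 3/2).
Evaluating step by step (a_0 = 1):
  n = 1: D(1) = 1(1 + 3/2) = 5/2; numerator = -2(1) = -2; a_1 = (-2)/(5/2) = -4/5
  n = 2: D(2) = 2(2 + 3/2) = 7; numerator = -2(-4/5) + 1(1) = 13/5; a_2 = (13/5)/(7) = 13/35
  n = 3: D(3) = 3(3 + 3/2) = 27/2; numerator = -2(13/35) + 1(-4/5) = -54/35; a_3 = (-54/35)/(27/2) = -4/35
  n = 4: D(4) = 4(4 + 3/2) = 22; numerator = -2(-4/35) + 1(13/35) = 3/5; a_4 = (3/5)/(22) = 3/110
  n = 5: D(5) = 5(5 + 3/2) = 65/2; numerator = -2(3/110) + 1(-4/35) = -13/77; a_5 = (-13/77)/(65/2) = -2/385

r = 1/2; a_0 = 1; a_1 = -4/5; a_2 = 13/35; a_3 = -4/35; a_4 = 3/110; a_5 = -2/385


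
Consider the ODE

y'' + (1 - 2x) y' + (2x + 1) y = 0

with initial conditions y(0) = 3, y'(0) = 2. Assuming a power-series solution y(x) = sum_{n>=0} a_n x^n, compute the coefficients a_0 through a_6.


Ansatz: y(x) = sum_{n>=0} a_n x^n, so y'(x) = sum_{n>=1} n a_n x^(n-1) and y''(x) = sum_{n>=2} n(n-1) a_n x^(n-2).
Substitute into P(x) y'' + Q(x) y' + R(x) y = 0 with P(x) = 1, Q(x) = 1 - 2x, R(x) = 2x + 1, and match powers of x.
Initial conditions: a_0 = 3, a_1 = 2.
Setting the coefficient of each power of x to zero and solving order by order (substituting the coefficients already found):
  x^0: 2 a_2 + a_1 + a_0 = 0  ->  2 a_2 = -a_1 - a_0 = -5  ->  a_2 = -5/2
  x^1: 6 a_3 + 2 a_2 - a_1 + 2 a_0 = 0  ->  6 a_3 = -2 a_2 + a_1 - 2 a_0 = 1  ->  a_3 = 1/6
  x^2: 12 a_4 + 3 a_3 - 3 a_2 + 2 a_1 = 0  ->  12 a_4 = -3 a_3 + 3 a_2 - 2 a_1 = -12  ->  a_4 = -1
  x^3: 20 a_5 + 4 a_4 - 5 a_3 + 2 a_2 = 0  ->  20 a_5 = -4 a_4 + 5 a_3 - 2 a_2 = 59/6  ->  a_5 = 59/120
  x^4: 30 a_6 + 5 a_5 - 7 a_4 + 2 a_3 = 0  ->  30 a_6 = -5 a_5 + 7 a_4 - 2 a_3 = -235/24  ->  a_6 = -47/144
Truncated series: y(x) = 3 + 2 x - (5/2) x^2 + (1/6) x^3 - x^4 + (59/120) x^5 - (47/144) x^6 + O(x^7).

a_0 = 3; a_1 = 2; a_2 = -5/2; a_3 = 1/6; a_4 = -1; a_5 = 59/120; a_6 = -47/144


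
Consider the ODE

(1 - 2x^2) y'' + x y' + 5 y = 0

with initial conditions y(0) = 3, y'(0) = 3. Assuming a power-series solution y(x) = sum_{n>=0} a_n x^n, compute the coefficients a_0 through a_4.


Ansatz: y(x) = sum_{n>=0} a_n x^n, so y'(x) = sum_{n>=1} n a_n x^(n-1) and y''(x) = sum_{n>=2} n(n-1) a_n x^(n-2).
Substitute into P(x) y'' + Q(x) y' + R(x) y = 0 with P(x) = 1 - 2x^2, Q(x) = x, R(x) = 5, and match powers of x.
Initial conditions: a_0 = 3, a_1 = 3.
Setting the coefficient of each power of x to zero and solving order by order (substituting the coefficients already found):
  x^0: 2 a_2 + 5 a_0 = 0  ->  2 a_2 = -5 a_0 = -15  ->  a_2 = -15/2
  x^1: 6 a_3 + 6 a_1 = 0  ->  6 a_3 = -6 a_1 = -18  ->  a_3 = -3
  x^2: 12 a_4 + 3 a_2 = 0  ->  12 a_4 = -3 a_2 = 45/2  ->  a_4 = 15/8
Truncated series: y(x) = 3 + 3 x - (15/2) x^2 - 3 x^3 + (15/8) x^4 + O(x^5).

a_0 = 3; a_1 = 3; a_2 = -15/2; a_3 = -3; a_4 = 15/8


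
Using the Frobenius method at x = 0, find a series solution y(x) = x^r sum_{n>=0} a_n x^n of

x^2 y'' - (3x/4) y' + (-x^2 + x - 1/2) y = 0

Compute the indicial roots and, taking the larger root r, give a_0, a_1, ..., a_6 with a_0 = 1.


Write in Frobenius form y'' + (p(x)/x) y' + (q(x)/x^2) y = 0:
  p(x) = -3/4,  q(x) = -x^2 + x - 1/2.
Indicial equation: r(r-1) + (-3/4) r + (-1/2) = 0 -> roots r_1 = 2, r_2 = -1/4.
Take r = r_1 = 2. Let y(x) = x^r sum_{n>=0} a_n x^n with a_0 = 1.
Substitute y = x^r sum a_n x^n and match x^{r+n}. The recurrence is
  D(n) a_n + 1 a_{n-1} - 1 a_{n-2} = 0,  where D(n) = (r+n)(r+n-1) + (-3/4)(r+n) + (-1/2).
  a_n = [-1 a_{n-1} + 1 a_{n-2}] / D(n).
Since the indicial polynomial factors as (r - r_1)(r - r_2), D(n) = (r_1 + n - r_1)(r_1 + n - r_2) = n(n + 9/4).
Evaluating step by step (a_0 = 1):
  n = 1: D(1) = 1(1 + 9/4) = 13/4; numerator = -1(1) = -1; a_1 = (-1)/(13/4) = -4/13
  n = 2: D(2) = 2(2 + 9/4) = 17/2; numerator = -1(-4/13) + 1(1) = 17/13; a_2 = (17/13)/(17/2) = 2/13
  n = 3: D(3) = 3(3 + 9/4) = 63/4; numerator = -1(2/13) + 1(-4/13) = -6/13; a_3 = (-6/13)/(63/4) = -8/273
  n = 4: D(4) = 4(4 + 9/4) = 25; numerator = -1(-8/273) + 1(2/13) = 50/273; a_4 = (50/273)/(25) = 2/273
  n = 5: D(5) = 5(5 + 9/4) = 145/4; numerator = -1(2/273) + 1(-8/273) = -10/273; a_5 = (-10/273)/(145/4) = -8/7917
  n = 6: D(6) = 6(6 + 9/4) = 99/2; numerator = -1(-8/7917) + 1(2/273) = 22/2639; a_6 = (22/2639)/(99/2) = 4/23751

r = 2; a_0 = 1; a_1 = -4/13; a_2 = 2/13; a_3 = -8/273; a_4 = 2/273; a_5 = -8/7917; a_6 = 4/23751


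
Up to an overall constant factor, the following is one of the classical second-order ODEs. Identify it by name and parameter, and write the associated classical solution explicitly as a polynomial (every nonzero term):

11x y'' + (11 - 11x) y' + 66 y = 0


All three coefficients share the factor 11; dividing through by 11 gives  x y'' + (1 - x) y' + 6 y = 0.
This matches the Laguerre equation x y'' + (1 - x) y' + n y = 0 with n = 6; the polynomial solution is L_6(x).
With y = sum_k a_k x^k, matching x^k gives (k+1)k a_{k+1} + (k+1) a_{k+1} - k a_k + n a_k = 0, i.e. (k+1)^2 a_{k+1} = (k - n) a_k = (k - 6) a_k. The right side vanishes at k = 6, so the series terminates at degree 6.
Standard normalization L_n(0) = 1 gives a_0 = 1. Work upward with a_{k+1} = (k - 6) a_k / (k+1)^2:
  a_1 = (0 - 6)(1) / 1^2 = -6/1 = -6
  a_2 = (1 - 6)(-6) / 2^2 = 30/4 = 15/2
  a_3 = (2 - 6)(15/2) / 3^2 = -30/9 = -10/3
  a_4 = (3 - 6)(-10/3) / 4^2 = 10/16 = 5/8
  a_5 = (4 - 6)(5/8) / 5^2 = (-5/4)/25 = -1/20
  a_6 = (5 - 6)(-1/20) / 6^2 = (1/20)/36 = 1/720
Hence L_6(x) = x^6/720 - x^5/20 + 5 x^4/8 - 10 x^3/3 + 15 x^2/2 - 6 x + 1.

L_6(x); series = x^6/720 - x^5/20 + 5 x^4/8 - 10 x^3/3 + 15 x^2/2 - 6 x + 1


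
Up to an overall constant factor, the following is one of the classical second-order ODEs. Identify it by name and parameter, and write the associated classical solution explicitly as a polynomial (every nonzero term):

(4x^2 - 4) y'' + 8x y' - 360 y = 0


All three coefficients share the factor -4; dividing through by -4 gives  (1 - x^2) y'' - 2x y' + 90 y = 0.
This matches the Legendre equation (1 - x^2) y'' - 2x y' + n(n+1) y = 0 (note the -2x y' term) with n(n+1) = 90, so n = 9; the polynomial solution is P_9(x).
With y = sum_k a_k x^k, matching x^k gives (k+2)(k+1) a_{k+2} = [k(k+1) - n(n+1)] a_k = (k - 9)(k + 10) a_k. The right side vanishes at k = 9, so the series with the parity of 9 terminates at degree 9.
Standard normalization (P_n(1) = 1): leading coefficient (2n)!/(2^n (n!)^2) = 6402373705728000/(512*131681894400) = 12155/128, so a_9 = 12155/128. Work downward with a_k = (k+1)(k+2) a_{k+2} / ((k - 9)(k + 10)):
  a_7 = (8)(9)(12155/128) / ((7 - 9)(7 + 10)) = (109395/16)/(-34) = -6435/32
  a_5 = (6)(7)(-6435/32) / ((5 - 9)(5 + 10)) = (-135135/16)/(-60) = 9009/64
  a_3 = (4)(5)(9009/64) / ((3 - 9)(3 + 10)) = (45045/16)/(-78) = -1155/32
  a_1 = (2)(3)(-1155/32) / ((1 - 9)(1 + 10)) = (-3465/16)/(-88) = 315/128
Hence P_9(x) = 12155 x^9/128 - 6435 x^7/32 + 9009 x^5/64 - 1155 x^3/32 + 315 x/128.

P_9(x); series = 12155 x^9/128 - 6435 x^7/32 + 9009 x^5/64 - 1155 x^3/32 + 315 x/128


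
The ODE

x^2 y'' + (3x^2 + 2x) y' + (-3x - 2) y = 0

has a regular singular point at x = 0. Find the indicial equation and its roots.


Divide by x^2 to reach normal form y'' + P_1(x) y' + P_2(x) y = 0 with P_1(x) = 3 + 2/x and P_2(x) = -3/x - 2/x^2.
x = 0 is a singular point because the y'-coefficient 3 + 2/x has a pole at x = 0 and the y-coefficient -3/x - 2/x^2 has a pole at x = 0.
It is a regular singular point because x P_1(x) = p(x) = 3x + 2 and x^2 P_2(x) = q(x) = -3x - 2 are polynomials, hence analytic at x = 0.
p(0) = 2,  q(0) = -2.
Indicial equation: r(r-1) + p(0) r + q(0) = 0, i.e. r^2 + (p(0) - 1) r + q(0) = 0, i.e. r^2 + 1 r - 2 = 0.
Discriminant: (1)^2 - 4(-2) = 9, so r = (-1 ± 3)/2.
Solving: r_1 = 1, r_2 = -2.

indicial: r^2 + 1 r - 2 = 0; roots r_1 = 1, r_2 = -2


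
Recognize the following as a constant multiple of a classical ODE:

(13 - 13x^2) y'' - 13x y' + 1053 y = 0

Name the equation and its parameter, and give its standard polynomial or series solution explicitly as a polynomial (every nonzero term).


All three coefficients share the factor 13; dividing through by 13 gives  (1 - x^2) y'' - x y' + 81 y = 0.
This matches the Chebyshev equation (1 - x^2) y'' - x y' + n^2 y = 0 (note the -x y' term, not -2x y') with n^2 = 81, so n = 9; the polynomial solution is T_9(x).
With y = sum_k a_k x^k, matching x^k gives (k+2)(k+1) a_{k+2} = (k^2 - n^2) a_k = (k - 9)(k + 9) a_k. The right side vanishes at k = 9, so the series with the parity of 9 terminates at degree 9.
Standard normalization: leading coefficient of T_n is 2^(n-1), so a_9 = 2^8 = 256. Work downward with a_k = (k+1)(k+2) a_{k+2} / ((k - 9)(k + 9)):
  a_7 = (8)(9)(256) / ((7 - 9)(7 + 9)) = 18432/(-32) = -576
  a_5 = (6)(7)(-576) / ((5 - 9)(5 + 9)) = -24192/(-56) = 432
  a_3 = (4)(5)(432) / ((3 - 9)(3 + 9)) = 8640/(-72) = -120
  a_1 = (2)(3)(-120) / ((1 - 9)(1 + 9)) = -720/(-80) = 9
Hence T_9(x) = 256 x^9 - 576 x^7 + 432 x^5 - 120 x^3 + 9 x.

T_9(x); series = 256 x^9 - 576 x^7 + 432 x^5 - 120 x^3 + 9 x


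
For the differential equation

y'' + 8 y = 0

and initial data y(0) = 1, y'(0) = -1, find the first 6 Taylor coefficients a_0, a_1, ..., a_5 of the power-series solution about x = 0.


Ansatz: y(x) = sum_{n>=0} a_n x^n, so y'(x) = sum_{n>=1} n a_n x^(n-1) and y''(x) = sum_{n>=2} n(n-1) a_n x^(n-2).
Substitute into P(x) y'' + Q(x) y' + R(x) y = 0 with P(x) = 1, Q(x) = 0, R(x) = 8, and match powers of x.
Initial conditions: a_0 = 1, a_1 = -1.
Setting the coefficient of each power of x to zero and solving order by order (substituting the coefficients already found):
  x^0: 2 a_2 + 8 a_0 = 0  ->  2 a_2 = -8 a_0 = -8  ->  a_2 = -4
  x^1: 6 a_3 + 8 a_1 = 0  ->  6 a_3 = -8 a_1 = 8  ->  a_3 = 4/3
  x^2: 12 a_4 + 8 a_2 = 0  ->  12 a_4 = -8 a_2 = 32  ->  a_4 = 8/3
  x^3: 20 a_5 + 8 a_3 = 0  ->  20 a_5 = -8 a_3 = -32/3  ->  a_5 = -8/15
Truncated series: y(x) = 1 - x - 4 x^2 + (4/3) x^3 + (8/3) x^4 - (8/15) x^5 + O(x^6).

a_0 = 1; a_1 = -1; a_2 = -4; a_3 = 4/3; a_4 = 8/3; a_5 = -8/15


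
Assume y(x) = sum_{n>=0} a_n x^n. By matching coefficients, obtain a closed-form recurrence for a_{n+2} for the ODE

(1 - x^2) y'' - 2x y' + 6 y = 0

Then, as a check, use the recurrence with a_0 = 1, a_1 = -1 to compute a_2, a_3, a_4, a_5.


Substitute y = sum_n a_n x^n.
(1 - 1 x^2) y'' contributes (n+2)(n+1) a_{n+2} - n(n-1) a_n at x^n.
-2 x y'(x) contributes -2 n a_n at x^n.
6 y(x) contributes 6 a_n at x^n.
Matching x^n: (n+2)(n+1) a_{n+2} + (-n(n-1) - 2 n + 6) a_n = 0.
Thus a_{n+2} = (n(n-1) + 2 n - 6) / ((n+1)(n+2)) * a_n.

Check with a_0 = 1, a_1 = -1 (apply the recurrence for n = 0, 1, 2, 3): a_0 = 1, a_1 = -1, a_2 = -3, a_3 = 2/3, a_4 = 0, a_5 = 1/5.

a_(n+2) = (n(n-1) + 2 n - 6) / ((n+1)(n+2)) * a_n; check: a_0 = 1, a_1 = -1, a_2 = -3, a_3 = 2/3, a_4 = 0, a_5 = 1/5


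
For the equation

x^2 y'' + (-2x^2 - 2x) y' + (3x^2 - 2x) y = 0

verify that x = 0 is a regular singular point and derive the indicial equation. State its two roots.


Divide by x^2 to reach normal form y'' + P_1(x) y' + P_2(x) y = 0 with P_1(x) = -2 - 2/x and P_2(x) = 3 - 2/x.
x = 0 is a singular point because the y'-coefficient -2 - 2/x has a pole at x = 0 and the y-coefficient 3 - 2/x has a pole at x = 0.
It is a regular singular point because x P_1(x) = p(x) = -2x - 2 and x^2 P_2(x) = q(x) = 3x^2 - 2x are polynomials, hence analytic at x = 0.
p(0) = -2,  q(0) = 0.
Indicial equation: r(r-1) + p(0) r + q(0) = 0, i.e. r^2 + (p(0) - 1) r + q(0) = 0, i.e. r^2 - 3 r = 0.
Discriminant: (-3)^2 - 4(0) = 9, so r = (3 ± 3)/2.
Solving: r_1 = 3, r_2 = 0.

indicial: r^2 - 3 r = 0; roots r_1 = 3, r_2 = 0


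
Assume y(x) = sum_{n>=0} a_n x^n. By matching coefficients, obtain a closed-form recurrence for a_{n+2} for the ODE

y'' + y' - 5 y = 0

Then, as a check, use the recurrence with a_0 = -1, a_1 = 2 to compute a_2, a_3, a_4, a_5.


Substitute y = sum_n a_n x^n.
y''(x) has coefficient (n+2)(n+1) a_{n+2} at x^n;
y'(x) has coefficient (n+1) a_{n+1} at x^n;
-5 y(x) has coefficient -5 a_n at x^n.
Matching x^n: (n+2)(n+1) a_{n+2} + (n+1) a_{n+1} - 5 a_n = 0.
Thus a_{n+2} = [-(n+1) a_{n+1} + 5 a_n] / ((n+1)(n+2)).

Check with a_0 = -1, a_1 = 2 (apply the recurrence for n = 0, 1, 2, 3): a_0 = -1, a_1 = 2, a_2 = -7/2, a_3 = 17/6, a_4 = -13/6, a_5 = 137/120.

a_(n+2) = [-(n+1) a_(n+1) + 5 a_n] / ((n+1)(n+2)); check: a_0 = -1, a_1 = 2, a_2 = -7/2, a_3 = 17/6, a_4 = -13/6, a_5 = 137/120


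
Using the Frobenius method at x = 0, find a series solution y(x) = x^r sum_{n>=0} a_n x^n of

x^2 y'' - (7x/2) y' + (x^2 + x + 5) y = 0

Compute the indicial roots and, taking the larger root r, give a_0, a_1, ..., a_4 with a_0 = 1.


Write in Frobenius form y'' + (p(x)/x) y' + (q(x)/x^2) y = 0:
  p(x) = -7/2,  q(x) = x^2 + x + 5.
Indicial equation: r(r-1) + (-7/2) r + (5) = 0 -> roots r_1 = 5/2, r_2 = 2.
Take r = r_1 = 5/2. Let y(x) = x^r sum_{n>=0} a_n x^n with a_0 = 1.
Substitute y = x^r sum a_n x^n and match x^{r+n}. The recurrence is
  D(n) a_n + 1 a_{n-1} + 1 a_{n-2} = 0,  where D(n) = (r+n)(r+n-1) + (-7/2)(r+n) + (5).
  a_n = [-1 a_{n-1} - 1 a_{n-2}] / D(n).
Since the indicial polynomial factors as (r - r_1)(r - r_2), D(n) = (r_1 + n - r_1)(r_1 + n - r_2) = n(n + 1/2).
Evaluating step by step (a_0 = 1):
  n = 1: D(1) = 1(1 + 1/2) = 3/2; numerator = -1(1) = -1; a_1 = (-1)/(3/2) = -2/3
  n = 2: D(2) = 2(2 + 1/2) = 5; numerator = -1(-2/3) - 1(1) = -1/3; a_2 = (-1/3)/(5) = -1/15
  n = 3: D(3) = 3(3 + 1/2) = 21/2; numerator = -1(-1/15) - 1(-2/3) = 11/15; a_3 = (11/15)/(21/2) = 22/315
  n = 4: D(4) = 4(4 + 1/2) = 18; numerator = -1(22/315) - 1(-1/15) = -1/315; a_4 = (-1/315)/(18) = -1/5670

r = 5/2; a_0 = 1; a_1 = -2/3; a_2 = -1/15; a_3 = 22/315; a_4 = -1/5670


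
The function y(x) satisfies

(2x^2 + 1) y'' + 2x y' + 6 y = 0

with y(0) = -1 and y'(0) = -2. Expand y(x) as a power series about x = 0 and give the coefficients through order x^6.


Ansatz: y(x) = sum_{n>=0} a_n x^n, so y'(x) = sum_{n>=1} n a_n x^(n-1) and y''(x) = sum_{n>=2} n(n-1) a_n x^(n-2).
Substitute into P(x) y'' + Q(x) y' + R(x) y = 0 with P(x) = 2x^2 + 1, Q(x) = 2x, R(x) = 6, and match powers of x.
Initial conditions: a_0 = -1, a_1 = -2.
Setting the coefficient of each power of x to zero and solving order by order (substituting the coefficients already found):
  x^0: 2 a_2 + 6 a_0 = 0  ->  2 a_2 = -6 a_0 = 6  ->  a_2 = 3
  x^1: 6 a_3 + 8 a_1 = 0  ->  6 a_3 = -8 a_1 = 16  ->  a_3 = 8/3
  x^2: 12 a_4 + 14 a_2 = 0  ->  12 a_4 = -14 a_2 = -42  ->  a_4 = -7/2
  x^3: 20 a_5 + 24 a_3 = 0  ->  20 a_5 = -24 a_3 = -64  ->  a_5 = -16/5
  x^4: 30 a_6 + 38 a_4 = 0  ->  30 a_6 = -38 a_4 = 133  ->  a_6 = 133/30
Truncated series: y(x) = -1 - 2 x + 3 x^2 + (8/3) x^3 - (7/2) x^4 - (16/5) x^5 + (133/30) x^6 + O(x^7).

a_0 = -1; a_1 = -2; a_2 = 3; a_3 = 8/3; a_4 = -7/2; a_5 = -16/5; a_6 = 133/30


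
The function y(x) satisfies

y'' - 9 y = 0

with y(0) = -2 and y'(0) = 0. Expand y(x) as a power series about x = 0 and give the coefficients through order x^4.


Ansatz: y(x) = sum_{n>=0} a_n x^n, so y'(x) = sum_{n>=1} n a_n x^(n-1) and y''(x) = sum_{n>=2} n(n-1) a_n x^(n-2).
Substitute into P(x) y'' + Q(x) y' + R(x) y = 0 with P(x) = 1, Q(x) = 0, R(x) = -9, and match powers of x.
Initial conditions: a_0 = -2, a_1 = 0.
Setting the coefficient of each power of x to zero and solving order by order (substituting the coefficients already found):
  x^0: 2 a_2 - 9 a_0 = 0  ->  2 a_2 = 9 a_0 = -18  ->  a_2 = -9
  x^1: 6 a_3 - 9 a_1 = 0  ->  6 a_3 = 9 a_1 = 0  ->  a_3 = 0
  x^2: 12 a_4 - 9 a_2 = 0  ->  12 a_4 = 9 a_2 = -81  ->  a_4 = -27/4
Truncated series: y(x) = -2 - 9 x^2 - (27/4) x^4 + O(x^5).

a_0 = -2; a_1 = 0; a_2 = -9; a_3 = 0; a_4 = -27/4


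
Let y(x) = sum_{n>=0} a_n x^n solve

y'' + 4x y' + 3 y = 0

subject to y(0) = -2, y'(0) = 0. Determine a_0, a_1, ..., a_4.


Ansatz: y(x) = sum_{n>=0} a_n x^n, so y'(x) = sum_{n>=1} n a_n x^(n-1) and y''(x) = sum_{n>=2} n(n-1) a_n x^(n-2).
Substitute into P(x) y'' + Q(x) y' + R(x) y = 0 with P(x) = 1, Q(x) = 4x, R(x) = 3, and match powers of x.
Initial conditions: a_0 = -2, a_1 = 0.
Setting the coefficient of each power of x to zero and solving order by order (substituting the coefficients already found):
  x^0: 2 a_2 + 3 a_0 = 0  ->  2 a_2 = -3 a_0 = 6  ->  a_2 = 3
  x^1: 6 a_3 + 7 a_1 = 0  ->  6 a_3 = -7 a_1 = 0  ->  a_3 = 0
  x^2: 12 a_4 + 11 a_2 = 0  ->  12 a_4 = -11 a_2 = -33  ->  a_4 = -11/4
Truncated series: y(x) = -2 + 3 x^2 - (11/4) x^4 + O(x^5).

a_0 = -2; a_1 = 0; a_2 = 3; a_3 = 0; a_4 = -11/4


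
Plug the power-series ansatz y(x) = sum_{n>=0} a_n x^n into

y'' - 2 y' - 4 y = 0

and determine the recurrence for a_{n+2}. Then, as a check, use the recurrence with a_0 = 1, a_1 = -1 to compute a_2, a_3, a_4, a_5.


Substitute y = sum_n a_n x^n.
y''(x) has coefficient (n+2)(n+1) a_{n+2} at x^n;
-2 y'(x) has coefficient -2 (n+1) a_{n+1} at x^n;
-4 y(x) has coefficient -4 a_n at x^n.
Matching x^n: (n+2)(n+1) a_{n+2} - 2 (n+1) a_{n+1} - 4 a_n = 0.
Thus a_{n+2} = [2 (n+1) a_{n+1} + 4 a_n] / ((n+1)(n+2)).

Check with a_0 = 1, a_1 = -1 (apply the recurrence for n = 0, 1, 2, 3): a_0 = 1, a_1 = -1, a_2 = 1, a_3 = 0, a_4 = 1/3, a_5 = 2/15.

a_(n+2) = [2 (n+1) a_(n+1) + 4 a_n] / ((n+1)(n+2)); check: a_0 = 1, a_1 = -1, a_2 = 1, a_3 = 0, a_4 = 1/3, a_5 = 2/15


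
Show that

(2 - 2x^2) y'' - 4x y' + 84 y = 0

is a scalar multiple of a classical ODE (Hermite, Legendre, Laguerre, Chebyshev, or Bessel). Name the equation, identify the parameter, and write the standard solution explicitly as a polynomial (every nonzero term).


All three coefficients share the factor 2; dividing through by 2 gives  (1 - x^2) y'' - 2x y' + 42 y = 0.
This matches the Legendre equation (1 - x^2) y'' - 2x y' + n(n+1) y = 0 (note the -2x y' term) with n(n+1) = 42, so n = 6; the polynomial solution is P_6(x).
With y = sum_k a_k x^k, matching x^k gives (k+2)(k+1) a_{k+2} = [k(k+1) - n(n+1)] a_k = (k - 6)(k + 7) a_k. The right side vanishes at k = 6, so the series with the parity of 6 terminates at degree 6.
Standard normalization (P_n(1) = 1): leading coefficient (2n)!/(2^n (n!)^2) = 479001600/(64*518400) = 231/16, so a_6 = 231/16. Work downward with a_k = (k+1)(k+2) a_{k+2} / ((k - 6)(k + 7)):
  a_4 = (5)(6)(231/16) / ((4 - 6)(4 + 7)) = (3465/8)/(-22) = -315/16
  a_2 = (3)(4)(-315/16) / ((2 - 6)(2 + 7)) = (-945/4)/(-36) = 105/16
  a_0 = (1)(2)(105/16) / ((0 - 6)(0 + 7)) = (105/8)/(-42) = -5/16
Hence P_6(x) = 231 x^6/16 - 315 x^4/16 + 105 x^2/16 - 5/16.

P_6(x); series = 231 x^6/16 - 315 x^4/16 + 105 x^2/16 - 5/16


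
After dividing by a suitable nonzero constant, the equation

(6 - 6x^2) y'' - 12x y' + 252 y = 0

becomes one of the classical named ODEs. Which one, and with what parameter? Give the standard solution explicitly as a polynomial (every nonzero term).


All three coefficients share the factor 6; dividing through by 6 gives  (1 - x^2) y'' - 2x y' + 42 y = 0.
This matches the Legendre equation (1 - x^2) y'' - 2x y' + n(n+1) y = 0 (note the -2x y' term) with n(n+1) = 42, so n = 6; the polynomial solution is P_6(x).
With y = sum_k a_k x^k, matching x^k gives (k+2)(k+1) a_{k+2} = [k(k+1) - n(n+1)] a_k = (k - 6)(k + 7) a_k. The right side vanishes at k = 6, so the series with the parity of 6 terminates at degree 6.
Standard normalization (P_n(1) = 1): leading coefficient (2n)!/(2^n (n!)^2) = 479001600/(64*518400) = 231/16, so a_6 = 231/16. Work downward with a_k = (k+1)(k+2) a_{k+2} / ((k - 6)(k + 7)):
  a_4 = (5)(6)(231/16) / ((4 - 6)(4 + 7)) = (3465/8)/(-22) = -315/16
  a_2 = (3)(4)(-315/16) / ((2 - 6)(2 + 7)) = (-945/4)/(-36) = 105/16
  a_0 = (1)(2)(105/16) / ((0 - 6)(0 + 7)) = (105/8)/(-42) = -5/16
Hence P_6(x) = 231 x^6/16 - 315 x^4/16 + 105 x^2/16 - 5/16.

P_6(x); series = 231 x^6/16 - 315 x^4/16 + 105 x^2/16 - 5/16


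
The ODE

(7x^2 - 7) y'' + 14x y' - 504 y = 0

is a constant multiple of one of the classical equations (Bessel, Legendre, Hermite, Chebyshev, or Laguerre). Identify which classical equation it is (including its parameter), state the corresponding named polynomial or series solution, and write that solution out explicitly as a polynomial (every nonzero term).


All three coefficients share the factor -7; dividing through by -7 gives  (1 - x^2) y'' - 2x y' + 72 y = 0.
This matches the Legendre equation (1 - x^2) y'' - 2x y' + n(n+1) y = 0 (note the -2x y' term) with n(n+1) = 72, so n = 8; the polynomial solution is P_8(x).
With y = sum_k a_k x^k, matching x^k gives (k+2)(k+1) a_{k+2} = [k(k+1) - n(n+1)] a_k = (k - 8)(k + 9) a_k. The right side vanishes at k = 8, so the series with the parity of 8 terminates at degree 8.
Standard normalization (P_n(1) = 1): leading coefficient (2n)!/(2^n (n!)^2) = 20922789888000/(256*1625702400) = 6435/128, so a_8 = 6435/128. Work downward with a_k = (k+1)(k+2) a_{k+2} / ((k - 8)(k + 9)):
  a_6 = (7)(8)(6435/128) / ((6 - 8)(6 + 9)) = (45045/16)/(-30) = -3003/32
  a_4 = (5)(6)(-3003/32) / ((4 - 8)(4 + 9)) = (-45045/16)/(-52) = 3465/64
  a_2 = (3)(4)(3465/64) / ((2 - 8)(2 + 9)) = (10395/16)/(-66) = -315/32
  a_0 = (1)(2)(-315/32) / ((0 - 8)(0 + 9)) = (-315/16)/(-72) = 35/128
Hence P_8(x) = 6435 x^8/128 - 3003 x^6/32 + 3465 x^4/64 - 315 x^2/32 + 35/128.

P_8(x); series = 6435 x^8/128 - 3003 x^6/32 + 3465 x^4/64 - 315 x^2/32 + 35/128


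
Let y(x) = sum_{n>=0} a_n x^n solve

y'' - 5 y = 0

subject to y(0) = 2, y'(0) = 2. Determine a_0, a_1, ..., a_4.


Ansatz: y(x) = sum_{n>=0} a_n x^n, so y'(x) = sum_{n>=1} n a_n x^(n-1) and y''(x) = sum_{n>=2} n(n-1) a_n x^(n-2).
Substitute into P(x) y'' + Q(x) y' + R(x) y = 0 with P(x) = 1, Q(x) = 0, R(x) = -5, and match powers of x.
Initial conditions: a_0 = 2, a_1 = 2.
Setting the coefficient of each power of x to zero and solving order by order (substituting the coefficients already found):
  x^0: 2 a_2 - 5 a_0 = 0  ->  2 a_2 = 5 a_0 = 10  ->  a_2 = 5
  x^1: 6 a_3 - 5 a_1 = 0  ->  6 a_3 = 5 a_1 = 10  ->  a_3 = 5/3
  x^2: 12 a_4 - 5 a_2 = 0  ->  12 a_4 = 5 a_2 = 25  ->  a_4 = 25/12
Truncated series: y(x) = 2 + 2 x + 5 x^2 + (5/3) x^3 + (25/12) x^4 + O(x^5).

a_0 = 2; a_1 = 2; a_2 = 5; a_3 = 5/3; a_4 = 25/12


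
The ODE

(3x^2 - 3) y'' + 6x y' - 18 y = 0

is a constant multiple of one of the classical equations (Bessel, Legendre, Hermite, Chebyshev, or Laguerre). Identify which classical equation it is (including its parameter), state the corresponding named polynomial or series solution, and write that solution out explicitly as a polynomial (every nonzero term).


All three coefficients share the factor -3; dividing through by -3 gives  (1 - x^2) y'' - 2x y' + 6 y = 0.
This matches the Legendre equation (1 - x^2) y'' - 2x y' + n(n+1) y = 0 (note the -2x y' term) with n(n+1) = 6, so n = 2; the polynomial solution is P_2(x).
With y = sum_k a_k x^k, matching x^k gives (k+2)(k+1) a_{k+2} = [k(k+1) - n(n+1)] a_k = (k - 2)(k + 3) a_k. The right side vanishes at k = 2, so the series with the parity of 2 terminates at degree 2.
Standard normalization (P_n(1) = 1): leading coefficient (2n)!/(2^n (n!)^2) = 24/(4*4) = 3/2, so a_2 = 3/2. Work downward with a_k = (k+1)(k+2) a_{k+2} / ((k - 2)(k + 3)):
  a_0 = (1)(2)(3/2) / ((0 - 2)(0 + 3)) = 3/(-6) = -1/2
Hence P_2(x) = 3 x^2/2 - 1/2.

P_2(x); series = 3 x^2/2 - 1/2


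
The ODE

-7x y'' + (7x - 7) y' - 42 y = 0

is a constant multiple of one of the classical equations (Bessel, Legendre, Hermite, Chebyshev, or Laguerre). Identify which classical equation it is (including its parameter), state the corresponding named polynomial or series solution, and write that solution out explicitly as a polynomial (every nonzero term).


All three coefficients share the factor -7; dividing through by -7 gives  x y'' + (1 - x) y' + 6 y = 0.
This matches the Laguerre equation x y'' + (1 - x) y' + n y = 0 with n = 6; the polynomial solution is L_6(x).
With y = sum_k a_k x^k, matching x^k gives (k+1)k a_{k+1} + (k+1) a_{k+1} - k a_k + n a_k = 0, i.e. (k+1)^2 a_{k+1} = (k - n) a_k = (k - 6) a_k. The right side vanishes at k = 6, so the series terminates at degree 6.
Standard normalization L_n(0) = 1 gives a_0 = 1. Work upward with a_{k+1} = (k - 6) a_k / (k+1)^2:
  a_1 = (0 - 6)(1) / 1^2 = -6/1 = -6
  a_2 = (1 - 6)(-6) / 2^2 = 30/4 = 15/2
  a_3 = (2 - 6)(15/2) / 3^2 = -30/9 = -10/3
  a_4 = (3 - 6)(-10/3) / 4^2 = 10/16 = 5/8
  a_5 = (4 - 6)(5/8) / 5^2 = (-5/4)/25 = -1/20
  a_6 = (5 - 6)(-1/20) / 6^2 = (1/20)/36 = 1/720
Hence L_6(x) = x^6/720 - x^5/20 + 5 x^4/8 - 10 x^3/3 + 15 x^2/2 - 6 x + 1.

L_6(x); series = x^6/720 - x^5/20 + 5 x^4/8 - 10 x^3/3 + 15 x^2/2 - 6 x + 1


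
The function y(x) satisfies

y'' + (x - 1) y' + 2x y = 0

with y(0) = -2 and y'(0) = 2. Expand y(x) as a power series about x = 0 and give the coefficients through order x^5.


Ansatz: y(x) = sum_{n>=0} a_n x^n, so y'(x) = sum_{n>=1} n a_n x^(n-1) and y''(x) = sum_{n>=2} n(n-1) a_n x^(n-2).
Substitute into P(x) y'' + Q(x) y' + R(x) y = 0 with P(x) = 1, Q(x) = x - 1, R(x) = 2x, and match powers of x.
Initial conditions: a_0 = -2, a_1 = 2.
Setting the coefficient of each power of x to zero and solving order by order (substituting the coefficients already found):
  x^0: 2 a_2 - a_1 = 0  ->  2 a_2 = a_1 = 2  ->  a_2 = 1
  x^1: 6 a_3 - 2 a_2 + a_1 + 2 a_0 = 0  ->  6 a_3 = 2 a_2 - a_1 - 2 a_0 = 4  ->  a_3 = 2/3
  x^2: 12 a_4 - 3 a_3 + 2 a_2 + 2 a_1 = 0  ->  12 a_4 = 3 a_3 - 2 a_2 - 2 a_1 = -4  ->  a_4 = -1/3
  x^3: 20 a_5 - 4 a_4 + 3 a_3 + 2 a_2 = 0  ->  20 a_5 = 4 a_4 - 3 a_3 - 2 a_2 = -16/3  ->  a_5 = -4/15
Truncated series: y(x) = -2 + 2 x + x^2 + (2/3) x^3 - (1/3) x^4 - (4/15) x^5 + O(x^6).

a_0 = -2; a_1 = 2; a_2 = 1; a_3 = 2/3; a_4 = -1/3; a_5 = -4/15


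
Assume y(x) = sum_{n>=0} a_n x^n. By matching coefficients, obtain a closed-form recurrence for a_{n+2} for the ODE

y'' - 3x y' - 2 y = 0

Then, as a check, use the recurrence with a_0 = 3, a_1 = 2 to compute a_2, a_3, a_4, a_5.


Substitute y = sum_n a_n x^n.
y''(x) has coefficient (n+2)(n+1) a_{n+2} at x^n;
-3 x y'(x) has coefficient -3 n a_n at x^n (shift);
-2 y(x) has coefficient -2 a_n at x^n.
Matching x^n: (n+2)(n+1) a_{n+2} + (-3n - 2) a_n = 0.
Thus a_{n+2} = (3n + 2) / ((n+1)(n+2)) * a_n.

Check with a_0 = 3, a_1 = 2 (apply the recurrence for n = 0, 1, 2, 3): a_0 = 3, a_1 = 2, a_2 = 3, a_3 = 5/3, a_4 = 2, a_5 = 11/12.

a_(n+2) = (3n + 2) / ((n+1)(n+2)) * a_n; check: a_0 = 3, a_1 = 2, a_2 = 3, a_3 = 5/3, a_4 = 2, a_5 = 11/12


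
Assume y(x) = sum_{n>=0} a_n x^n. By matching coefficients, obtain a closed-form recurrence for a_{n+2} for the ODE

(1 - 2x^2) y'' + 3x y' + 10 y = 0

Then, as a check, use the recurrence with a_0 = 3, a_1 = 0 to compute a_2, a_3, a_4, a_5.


Substitute y = sum_n a_n x^n.
(1 - 2 x^2) y'' contributes (n+2)(n+1) a_{n+2} - 2 n(n-1) a_n at x^n.
3 x y'(x) contributes 3 n a_n at x^n.
10 y(x) contributes 10 a_n at x^n.
Matching x^n: (n+2)(n+1) a_{n+2} + (-2 n(n-1) + 3 n + 10) a_n = 0.
Thus a_{n+2} = (2 n(n-1) - 3 n - 10) / ((n+1)(n+2)) * a_n.

Check with a_0 = 3, a_1 = 0 (apply the recurrence for n = 0, 1, 2, 3): a_0 = 3, a_1 = 0, a_2 = -15, a_3 = 0, a_4 = 15, a_5 = 0.

a_(n+2) = (2 n(n-1) - 3 n - 10) / ((n+1)(n+2)) * a_n; check: a_0 = 3, a_1 = 0, a_2 = -15, a_3 = 0, a_4 = 15, a_5 = 0


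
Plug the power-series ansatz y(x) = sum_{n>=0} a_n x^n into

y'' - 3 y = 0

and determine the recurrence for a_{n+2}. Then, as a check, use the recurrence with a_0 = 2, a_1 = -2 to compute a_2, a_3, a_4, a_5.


Substitute y = sum_n a_n x^n into y'' + (const) y = 0.
y''(x) = sum_{n>=0} (n+2)(n+1) a_{n+2} x^n.
The ODE becomes sum_n [(n+2)(n+1) a_{n+2} - 3 a_n] x^n = 0.
Setting each coefficient to zero gives the recurrence:
  (n+2)(n+1) a_{n+2} - 3 a_n = 0,
  a_{n+2} = 3 / ((n+1)(n+2)) a_n.

Check with a_0 = 2, a_1 = -2 (apply the recurrence for n = 0, 1, 2, 3): a_0 = 2, a_1 = -2, a_2 = 3, a_3 = -1, a_4 = 3/4, a_5 = -3/20.

a_{n+2} = 3/((n+1)(n+2)) * a_n; check: a_0 = 2, a_1 = -2, a_2 = 3, a_3 = -1, a_4 = 3/4, a_5 = -3/20


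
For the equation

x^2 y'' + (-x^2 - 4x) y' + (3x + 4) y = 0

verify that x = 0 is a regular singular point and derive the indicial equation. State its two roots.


Divide by x^2 to reach normal form y'' + P_1(x) y' + P_2(x) y = 0 with P_1(x) = -1 - 4/x and P_2(x) = 3/x + 4/x^2.
x = 0 is a singular point because the y'-coefficient -1 - 4/x has a pole at x = 0 and the y-coefficient 3/x + 4/x^2 has a pole at x = 0.
It is a regular singular point because x P_1(x) = p(x) = -x - 4 and x^2 P_2(x) = q(x) = 3x + 4 are polynomials, hence analytic at x = 0.
p(0) = -4,  q(0) = 4.
Indicial equation: r(r-1) + p(0) r + q(0) = 0, i.e. r^2 + (p(0) - 1) r + q(0) = 0, i.e. r^2 - 5 r + 4 = 0.
Discriminant: (-5)^2 - 4(4) = 9, so r = (5 ± 3)/2.
Solving: r_1 = 4, r_2 = 1.

indicial: r^2 - 5 r + 4 = 0; roots r_1 = 4, r_2 = 1


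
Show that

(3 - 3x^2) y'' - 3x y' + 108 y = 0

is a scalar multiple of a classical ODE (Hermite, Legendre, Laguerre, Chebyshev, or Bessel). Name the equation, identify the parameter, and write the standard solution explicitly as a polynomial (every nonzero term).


All three coefficients share the factor 3; dividing through by 3 gives  (1 - x^2) y'' - x y' + 36 y = 0.
This matches the Chebyshev equation (1 - x^2) y'' - x y' + n^2 y = 0 (note the -x y' term, not -2x y') with n^2 = 36, so n = 6; the polynomial solution is T_6(x).
With y = sum_k a_k x^k, matching x^k gives (k+2)(k+1) a_{k+2} = (k^2 - n^2) a_k = (k - 6)(k + 6) a_k. The right side vanishes at k = 6, so the series with the parity of 6 terminates at degree 6.
Standard normalization: leading coefficient of T_n is 2^(n-1), so a_6 = 2^5 = 32. Work downward with a_k = (k+1)(k+2) a_{k+2} / ((k - 6)(k + 6)):
  a_4 = (5)(6)(32) / ((4 - 6)(4 + 6)) = 960/(-20) = -48
  a_2 = (3)(4)(-48) / ((2 - 6)(2 + 6)) = -576/(-32) = 18
  a_0 = (1)(2)(18) / ((0 - 6)(0 + 6)) = 36/(-36) = -1
Hence T_6(x) = 32 x^6 - 48 x^4 + 18 x^2 - 1.

T_6(x); series = 32 x^6 - 48 x^4 + 18 x^2 - 1


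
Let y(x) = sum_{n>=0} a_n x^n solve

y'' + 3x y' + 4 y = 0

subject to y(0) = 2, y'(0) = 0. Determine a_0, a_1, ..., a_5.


Ansatz: y(x) = sum_{n>=0} a_n x^n, so y'(x) = sum_{n>=1} n a_n x^(n-1) and y''(x) = sum_{n>=2} n(n-1) a_n x^(n-2).
Substitute into P(x) y'' + Q(x) y' + R(x) y = 0 with P(x) = 1, Q(x) = 3x, R(x) = 4, and match powers of x.
Initial conditions: a_0 = 2, a_1 = 0.
Setting the coefficient of each power of x to zero and solving order by order (substituting the coefficients already found):
  x^0: 2 a_2 + 4 a_0 = 0  ->  2 a_2 = -4 a_0 = -8  ->  a_2 = -4
  x^1: 6 a_3 + 7 a_1 = 0  ->  6 a_3 = -7 a_1 = 0  ->  a_3 = 0
  x^2: 12 a_4 + 10 a_2 = 0  ->  12 a_4 = -10 a_2 = 40  ->  a_4 = 10/3
  x^3: 20 a_5 + 13 a_3 = 0  ->  20 a_5 = -13 a_3 = 0  ->  a_5 = 0
Truncated series: y(x) = 2 - 4 x^2 + (10/3) x^4 + O(x^6).

a_0 = 2; a_1 = 0; a_2 = -4; a_3 = 0; a_4 = 10/3; a_5 = 0


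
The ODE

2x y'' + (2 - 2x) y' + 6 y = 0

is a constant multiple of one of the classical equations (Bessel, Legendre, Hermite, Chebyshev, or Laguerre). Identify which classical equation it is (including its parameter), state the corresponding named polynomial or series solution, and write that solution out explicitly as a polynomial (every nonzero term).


All three coefficients share the factor 2; dividing through by 2 gives  x y'' + (1 - x) y' + 3 y = 0.
This matches the Laguerre equation x y'' + (1 - x) y' + n y = 0 with n = 3; the polynomial solution is L_3(x).
With y = sum_k a_k x^k, matching x^k gives (k+1)k a_{k+1} + (k+1) a_{k+1} - k a_k + n a_k = 0, i.e. (k+1)^2 a_{k+1} = (k - n) a_k = (k - 3) a_k. The right side vanishes at k = 3, so the series terminates at degree 3.
Standard normalization L_n(0) = 1 gives a_0 = 1. Work upward with a_{k+1} = (k - 3) a_k / (k+1)^2:
  a_1 = (0 - 3)(1) / 1^2 = -3/1 = -3
  a_2 = (1 - 3)(-3) / 2^2 = 6/4 = 3/2
  a_3 = (2 - 3)(3/2) / 3^2 = (-3/2)/9 = -1/6
Hence L_3(x) = -x^3/6 + 3 x^2/2 - 3 x + 1.

L_3(x); series = -x^3/6 + 3 x^2/2 - 3 x + 1


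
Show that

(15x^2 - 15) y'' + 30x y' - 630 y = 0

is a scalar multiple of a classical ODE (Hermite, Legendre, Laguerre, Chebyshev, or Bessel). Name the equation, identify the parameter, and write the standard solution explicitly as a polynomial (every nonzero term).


All three coefficients share the factor -15; dividing through by -15 gives  (1 - x^2) y'' - 2x y' + 42 y = 0.
This matches the Legendre equation (1 - x^2) y'' - 2x y' + n(n+1) y = 0 (note the -2x y' term) with n(n+1) = 42, so n = 6; the polynomial solution is P_6(x).
With y = sum_k a_k x^k, matching x^k gives (k+2)(k+1) a_{k+2} = [k(k+1) - n(n+1)] a_k = (k - 6)(k + 7) a_k. The right side vanishes at k = 6, so the series with the parity of 6 terminates at degree 6.
Standard normalization (P_n(1) = 1): leading coefficient (2n)!/(2^n (n!)^2) = 479001600/(64*518400) = 231/16, so a_6 = 231/16. Work downward with a_k = (k+1)(k+2) a_{k+2} / ((k - 6)(k + 7)):
  a_4 = (5)(6)(231/16) / ((4 - 6)(4 + 7)) = (3465/8)/(-22) = -315/16
  a_2 = (3)(4)(-315/16) / ((2 - 6)(2 + 7)) = (-945/4)/(-36) = 105/16
  a_0 = (1)(2)(105/16) / ((0 - 6)(0 + 7)) = (105/8)/(-42) = -5/16
Hence P_6(x) = 231 x^6/16 - 315 x^4/16 + 105 x^2/16 - 5/16.

P_6(x); series = 231 x^6/16 - 315 x^4/16 + 105 x^2/16 - 5/16


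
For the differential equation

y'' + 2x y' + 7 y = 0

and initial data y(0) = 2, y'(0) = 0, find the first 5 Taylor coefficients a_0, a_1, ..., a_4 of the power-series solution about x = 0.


Ansatz: y(x) = sum_{n>=0} a_n x^n, so y'(x) = sum_{n>=1} n a_n x^(n-1) and y''(x) = sum_{n>=2} n(n-1) a_n x^(n-2).
Substitute into P(x) y'' + Q(x) y' + R(x) y = 0 with P(x) = 1, Q(x) = 2x, R(x) = 7, and match powers of x.
Initial conditions: a_0 = 2, a_1 = 0.
Setting the coefficient of each power of x to zero and solving order by order (substituting the coefficients already found):
  x^0: 2 a_2 + 7 a_0 = 0  ->  2 a_2 = -7 a_0 = -14  ->  a_2 = -7
  x^1: 6 a_3 + 9 a_1 = 0  ->  6 a_3 = -9 a_1 = 0  ->  a_3 = 0
  x^2: 12 a_4 + 11 a_2 = 0  ->  12 a_4 = -11 a_2 = 77  ->  a_4 = 77/12
Truncated series: y(x) = 2 - 7 x^2 + (77/12) x^4 + O(x^5).

a_0 = 2; a_1 = 0; a_2 = -7; a_3 = 0; a_4 = 77/12


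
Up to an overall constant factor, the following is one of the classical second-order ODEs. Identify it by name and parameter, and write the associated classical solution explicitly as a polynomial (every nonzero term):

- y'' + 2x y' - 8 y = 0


All three coefficients share the factor -1; dividing through by -1 gives  y'' - 2x y' + 8 y = 0.
This matches the Hermite equation y'' - 2x y' + 2n y = 0 with 2n = 8, so n = 4; the polynomial solution is H_4(x).
With y = sum_k a_k x^k, matching x^k gives (k+2)(k+1) a_{k+2} = 2(k - n) a_k = 2(k - 4) a_k. The right side vanishes at k = 4, so the series with the parity of 4 terminates at degree 4.
Standard normalization: leading coefficient of H_n is 2^n, so a_4 = 2^4 = 16. Work downward with a_k = (k+1)(k+2) a_{k+2} / (2(k - n)):
  a_2 = (3)(4)(16) / (2(2 - 4)) = 192/(-4) = -48
  a_0 = (1)(2)(-48) / (2(0 - 4)) = -96/(-8) = 12
Hence H_4(x) = 16 x^4 - 48 x^2 + 12.

H_4(x); series = 16 x^4 - 48 x^2 + 12


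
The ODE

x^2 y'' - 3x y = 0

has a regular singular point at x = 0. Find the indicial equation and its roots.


Divide by x^2 to reach normal form y'' + P_1(x) y' + P_2(x) y = 0 with P_1(x) = 0 and P_2(x) = -3/x.
x = 0 is a singular point because the y-coefficient -3/x has a pole at x = 0.
It is a regular singular point because x P_1(x) = p(x) = 0 and x^2 P_2(x) = q(x) = -3x are polynomials, hence analytic at x = 0.
p(0) = 0,  q(0) = 0.
Indicial equation: r(r-1) + p(0) r + q(0) = 0, i.e. r^2 + (p(0) - 1) r + q(0) = 0, i.e. r^2 - 1 r = 0.
Discriminant: (-1)^2 - 4(0) = 1, so r = (1 ± 1)/2.
Solving: r_1 = 1, r_2 = 0.

indicial: r^2 - 1 r = 0; roots r_1 = 1, r_2 = 0


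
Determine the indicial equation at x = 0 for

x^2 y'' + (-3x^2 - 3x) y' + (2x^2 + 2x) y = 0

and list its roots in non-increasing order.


Divide by x^2 to reach normal form y'' + P_1(x) y' + P_2(x) y = 0 with P_1(x) = -3 - 3/x and P_2(x) = 2 + 2/x.
x = 0 is a singular point because the y'-coefficient -3 - 3/x has a pole at x = 0 and the y-coefficient 2 + 2/x has a pole at x = 0.
It is a regular singular point because x P_1(x) = p(x) = -3x - 3 and x^2 P_2(x) = q(x) = 2x^2 + 2x are polynomials, hence analytic at x = 0.
p(0) = -3,  q(0) = 0.
Indicial equation: r(r-1) + p(0) r + q(0) = 0, i.e. r^2 + (p(0) - 1) r + q(0) = 0, i.e. r^2 - 4 r = 0.
Discriminant: (-4)^2 - 4(0) = 16, so r = (4 ± 4)/2.
Solving: r_1 = 4, r_2 = 0.

indicial: r^2 - 4 r = 0; roots r_1 = 4, r_2 = 0


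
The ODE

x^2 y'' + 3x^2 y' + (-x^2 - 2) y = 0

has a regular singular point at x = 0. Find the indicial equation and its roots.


Divide by x^2 to reach normal form y'' + P_1(x) y' + P_2(x) y = 0 with P_1(x) = 3 and P_2(x) = -1 - 2/x^2.
x = 0 is a singular point because the y-coefficient -1 - 2/x^2 has a pole at x = 0.
It is a regular singular point because x P_1(x) = p(x) = 3x and x^2 P_2(x) = q(x) = -x^2 - 2 are polynomials, hence analytic at x = 0.
p(0) = 0,  q(0) = -2.
Indicial equation: r(r-1) + p(0) r + q(0) = 0, i.e. r^2 + (p(0) - 1) r + q(0) = 0, i.e. r^2 - 1 r - 2 = 0.
Discriminant: (-1)^2 - 4(-2) = 9, so r = (1 ± 3)/2.
Solving: r_1 = 2, r_2 = -1.

indicial: r^2 - 1 r - 2 = 0; roots r_1 = 2, r_2 = -1


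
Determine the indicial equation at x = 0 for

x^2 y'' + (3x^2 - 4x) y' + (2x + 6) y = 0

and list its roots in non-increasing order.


Divide by x^2 to reach normal form y'' + P_1(x) y' + P_2(x) y = 0 with P_1(x) = 3 - 4/x and P_2(x) = 2/x + 6/x^2.
x = 0 is a singular point because the y'-coefficient 3 - 4/x has a pole at x = 0 and the y-coefficient 2/x + 6/x^2 has a pole at x = 0.
It is a regular singular point because x P_1(x) = p(x) = 3x - 4 and x^2 P_2(x) = q(x) = 2x + 6 are polynomials, hence analytic at x = 0.
p(0) = -4,  q(0) = 6.
Indicial equation: r(r-1) + p(0) r + q(0) = 0, i.e. r^2 + (p(0) - 1) r + q(0) = 0, i.e. r^2 - 5 r + 6 = 0.
Discriminant: (-5)^2 - 4(6) = 1, so r = (5 ± 1)/2.
Solving: r_1 = 3, r_2 = 2.

indicial: r^2 - 5 r + 6 = 0; roots r_1 = 3, r_2 = 2


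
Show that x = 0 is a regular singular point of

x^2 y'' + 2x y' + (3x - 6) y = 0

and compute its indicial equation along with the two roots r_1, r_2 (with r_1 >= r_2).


Divide by x^2 to reach normal form y'' + P_1(x) y' + P_2(x) y = 0 with P_1(x) = 2/x and P_2(x) = 3/x - 6/x^2.
x = 0 is a singular point because the y'-coefficient 2/x has a pole at x = 0 and the y-coefficient 3/x - 6/x^2 has a pole at x = 0.
It is a regular singular point because x P_1(x) = p(x) = 2 and x^2 P_2(x) = q(x) = 3x - 6 are polynomials, hence analytic at x = 0.
p(0) = 2,  q(0) = -6.
Indicial equation: r(r-1) + p(0) r + q(0) = 0, i.e. r^2 + (p(0) - 1) r + q(0) = 0, i.e. r^2 + 1 r - 6 = 0.
Discriminant: (1)^2 - 4(-6) = 25, so r = (-1 ± 5)/2.
Solving: r_1 = 2, r_2 = -3.

indicial: r^2 + 1 r - 6 = 0; roots r_1 = 2, r_2 = -3


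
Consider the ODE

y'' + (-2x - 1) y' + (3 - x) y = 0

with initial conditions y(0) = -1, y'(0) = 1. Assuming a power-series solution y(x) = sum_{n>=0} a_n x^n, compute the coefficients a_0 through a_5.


Ansatz: y(x) = sum_{n>=0} a_n x^n, so y'(x) = sum_{n>=1} n a_n x^(n-1) and y''(x) = sum_{n>=2} n(n-1) a_n x^(n-2).
Substitute into P(x) y'' + Q(x) y' + R(x) y = 0 with P(x) = 1, Q(x) = -2x - 1, R(x) = 3 - x, and match powers of x.
Initial conditions: a_0 = -1, a_1 = 1.
Setting the coefficient of each power of x to zero and solving order by order (substituting the coefficients already found):
  x^0: 2 a_2 - a_1 + 3 a_0 = 0  ->  2 a_2 = a_1 - 3 a_0 = 4  ->  a_2 = 2
  x^1: 6 a_3 - 2 a_2 + a_1 - a_0 = 0  ->  6 a_3 = 2 a_2 - a_1 + a_0 = 2  ->  a_3 = 1/3
  x^2: 12 a_4 - 3 a_3 - a_2 - a_1 = 0  ->  12 a_4 = 3 a_3 + a_2 + a_1 = 4  ->  a_4 = 1/3
  x^3: 20 a_5 - 4 a_4 - 3 a_3 - a_2 = 0  ->  20 a_5 = 4 a_4 + 3 a_3 + a_2 = 13/3  ->  a_5 = 13/60
Truncated series: y(x) = -1 + x + 2 x^2 + (1/3) x^3 + (1/3) x^4 + (13/60) x^5 + O(x^6).

a_0 = -1; a_1 = 1; a_2 = 2; a_3 = 1/3; a_4 = 1/3; a_5 = 13/60
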